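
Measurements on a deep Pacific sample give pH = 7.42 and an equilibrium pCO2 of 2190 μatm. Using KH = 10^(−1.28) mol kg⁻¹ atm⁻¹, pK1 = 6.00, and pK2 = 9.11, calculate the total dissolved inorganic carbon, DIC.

DIC = 3.20 mmol/kg

[CO2*] = KH · pCO2 = 10^(−1.28) × 2190×10^-6 = 1.149×10^-4 mol/kg
α₀ = 1/(1 + K1/[H⁺] + K1K2/[H⁺]²) = 1/(1 + 10^+1.42 + 10^-0.27) = 0.03592
DIC = [CO2*]/α₀ = 1.149×10^-4 / 0.03592 = 3.20 mmol/kg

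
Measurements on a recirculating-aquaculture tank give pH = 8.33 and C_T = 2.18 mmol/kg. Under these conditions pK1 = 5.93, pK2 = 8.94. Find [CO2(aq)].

[CO2*] = 6.95 μmol/kg

α₀ = 1 / (1 + K1/[H⁺] + K1K2/[H⁺]²) = 1 / (1 + 10^+2.40 + 10^+1.79)
   = 1 / (1 + 251.19 + 61.660) = 1/313.85 = 0.003186
[CO2*] = α₀ × DIC = 0.003186 × 2.18 = 0.00695 mmol/kg = 6.95 μmol/kg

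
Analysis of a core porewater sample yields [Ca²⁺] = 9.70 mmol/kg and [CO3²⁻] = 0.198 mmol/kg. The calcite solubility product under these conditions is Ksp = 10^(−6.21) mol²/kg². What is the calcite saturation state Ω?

Ksp = 10^(−6.21) = 6.166×10^-7
Ω = [Ca²⁺][CO3²⁻]/Ksp = (9.70×10^-3)(0.198×10^-3) / 6.166×10^-7 = 3.11

Ω = 3.11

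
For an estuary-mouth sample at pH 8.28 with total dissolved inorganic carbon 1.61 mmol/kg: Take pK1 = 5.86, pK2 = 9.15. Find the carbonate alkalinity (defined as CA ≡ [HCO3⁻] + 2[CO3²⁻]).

CA = [HCO3⁻] + 2[CO3²⁻] = (α₁ + 2α₂)·DIC
At pH 8.28: [H⁺]/K1 = 10^-2.42 = 0.0038019, K2/[H⁺] = 10^-0.87 = 0.13490
α₁ = 1/(1 + 0.0038019 + 0.13490) = 1/1.1387 = 0.8782; α₂ = α₁·K2/[H⁺] = 0.1185
α₁ + 2α₂ = 1.1151
CA = 1.1151 × 1.61 = 1.80 mmol/kg

CA = 1.80 mmol/kg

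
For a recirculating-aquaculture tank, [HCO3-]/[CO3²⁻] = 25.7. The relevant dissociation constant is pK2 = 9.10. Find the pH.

From K2 = [H⁺][CO3²⁻]/[HCO3-]:  pH = pK2 − log₁₀([HCO3-]/[CO3²⁻])
log₁₀(25.7) = +1.410
pH = 9.10 − (+1.410) = 7.69

pH = 7.69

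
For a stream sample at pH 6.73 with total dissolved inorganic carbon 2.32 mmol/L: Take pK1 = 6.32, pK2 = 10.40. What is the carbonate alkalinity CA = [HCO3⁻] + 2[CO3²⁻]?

CA = [HCO3⁻] + 2[CO3²⁻] = (α₁ + 2α₂)·DIC
At pH 6.73: [H⁺]/K1 = 10^-0.41 = 0.38905, K2/[H⁺] = 10^-3.67 = 0.00021380
α₁ = 1/(1 + 0.38905 + 0.00021380) = 1/1.3893 = 0.7198; α₂ = α₁·K2/[H⁺] = 0.0001539
α₁ + 2α₂ = 0.7201
CA = 0.7201 × 2.32 = 1.67 mmol/L

CA = 1.67 mmol/L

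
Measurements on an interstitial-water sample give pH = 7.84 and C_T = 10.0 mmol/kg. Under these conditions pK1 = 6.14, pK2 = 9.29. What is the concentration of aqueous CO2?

α₀ = 1 / (1 + K1/[H⁺] + K1K2/[H⁺]²) = 1 / (1 + 10^+1.70 + 10^+0.25)
   = 1 / (1 + 50.119 + 1.7783) = 1/52.897 = 0.01890
[CO2*] = α₀ × DIC = 0.01890 × 10.0 = 0.189 mmol/kg

[CO2*] = 0.189 mmol/kg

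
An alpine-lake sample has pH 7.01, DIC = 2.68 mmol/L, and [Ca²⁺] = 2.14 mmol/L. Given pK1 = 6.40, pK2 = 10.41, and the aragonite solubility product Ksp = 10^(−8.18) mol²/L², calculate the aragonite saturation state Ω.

α₂ = 1 / (1 + [H⁺]/K2 + [H⁺]²/(K1K2)) = 1 / (1 + 10^+3.40 + 10^+2.79)
   = 1 / (1 + 2511.9 + 616.60) = 1/3129.5 = 0.0003195
[CO3²⁻] = α₂ × DIC = 0.0003195 × 2.68 = 0.0008564 mmol/L = 0.8564 μmol/L
Ksp = 10^(−8.18) = 6.607×10^-9
Ω = [Ca²⁺][CO3²⁻]/Ksp = (2.14×10^-3)(8.564×10^-7) / 6.607×10^-9 = 0.277

Ω = 0.277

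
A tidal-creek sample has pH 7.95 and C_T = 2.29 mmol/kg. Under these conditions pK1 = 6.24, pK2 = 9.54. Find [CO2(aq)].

α₀ = 1 / (1 + K1/[H⁺] + K1K2/[H⁺]²) = 1 / (1 + 10^+1.71 + 10^+0.12)
   = 1 / (1 + 51.286 + 1.3183) = 1/53.604 = 0.01866
[CO2*] = α₀ × DIC = 0.01866 × 2.29 = 0.0427 mmol/kg

[CO2*] = 0.0427 mmol/kg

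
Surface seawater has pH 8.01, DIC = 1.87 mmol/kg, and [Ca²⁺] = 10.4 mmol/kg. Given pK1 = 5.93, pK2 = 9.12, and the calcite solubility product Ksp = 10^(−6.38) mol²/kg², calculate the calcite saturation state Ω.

α₂ = 1 / (1 + [H⁺]/K2 + [H⁺]²/(K1K2)) = 1 / (1 + 10^+1.11 + 10^-0.97)
   = 1 / (1 + 12.882 + 0.10715) = 1/13.990 = 0.07148
[CO3²⁻] = α₂ × DIC = 0.07148 × 1.87 = 0.1337 mmol/kg
Ksp = 10^(−6.38) = 4.169×10^-7
Ω = [Ca²⁺][CO3²⁻]/Ksp = (10.4×10^-3)(1.337×10^-4) / 4.169×10^-7 = 3.33

Ω = 3.33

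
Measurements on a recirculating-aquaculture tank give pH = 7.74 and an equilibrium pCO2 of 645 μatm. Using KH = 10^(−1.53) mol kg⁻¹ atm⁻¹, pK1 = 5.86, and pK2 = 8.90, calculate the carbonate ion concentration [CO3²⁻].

[CO2*] = KH · pCO2 = 10^(−1.53) × 645×10^-6 = 1.904×10^-5 mol/kg
α₀ = 1/(1 + K1/[H⁺] + K1K2/[H⁺]²) = 1/(1 + 10^+1.88 + 10^+0.72) = 0.01218
DIC = [CO2*]/α₀ = 1.904×10^-5 / 0.01218 = 1.563 mmol/kg
[CO3²⁻] = α₂·DIC; α₂ = 0.06392, so [CO3²⁻] = 0.06392 × 1.563 = 0.0999 mmol/kg

[CO3²⁻] = 0.0999 mmol/kg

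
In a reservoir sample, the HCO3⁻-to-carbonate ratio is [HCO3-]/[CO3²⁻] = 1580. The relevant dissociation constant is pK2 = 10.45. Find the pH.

pH = 7.25

From K2 = [H⁺][CO3²⁻]/[HCO3-]:  pH = pK2 − log₁₀([HCO3-]/[CO3²⁻])
log₁₀(1580) = +3.199
pH = 10.45 − (+3.199) = 7.25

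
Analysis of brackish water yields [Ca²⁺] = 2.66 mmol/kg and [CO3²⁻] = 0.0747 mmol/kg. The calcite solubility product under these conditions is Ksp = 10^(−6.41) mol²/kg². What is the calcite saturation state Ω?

Ω = 0.511

Ksp = 10^(−6.41) = 3.890×10^-7
Ω = [Ca²⁺][CO3²⁻]/Ksp = (2.66×10^-3)(0.0747×10^-3) / 3.890×10^-7 = 0.511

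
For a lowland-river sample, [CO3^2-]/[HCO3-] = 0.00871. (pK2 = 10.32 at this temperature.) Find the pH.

From K2 = [H⁺][CO3^2-]/[HCO3-]:  pH = pK2 + log₁₀([CO3^2-]/[HCO3-])
log₁₀(0.00871) = -2.060
pH = 10.32 + (-2.060) = 8.26

pH = 8.26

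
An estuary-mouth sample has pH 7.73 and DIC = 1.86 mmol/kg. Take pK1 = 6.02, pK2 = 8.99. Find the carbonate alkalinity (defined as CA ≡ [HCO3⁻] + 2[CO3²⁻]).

CA = [HCO3⁻] + 2[CO3²⁻] = (α₁ + 2α₂)·DIC
At pH 7.73: [H⁺]/K1 = 10^-1.71 = 0.019498, K2/[H⁺] = 10^-1.26 = 0.054954
α₁ = 1/(1 + 0.019498 + 0.054954) = 1/1.0745 = 0.9307; α₂ = α₁·K2/[H⁺] = 0.05115
α₁ + 2α₂ = 1.0330
CA = 1.0330 × 1.86 = 1.92 mmol/kg

CA = 1.92 mmol/kg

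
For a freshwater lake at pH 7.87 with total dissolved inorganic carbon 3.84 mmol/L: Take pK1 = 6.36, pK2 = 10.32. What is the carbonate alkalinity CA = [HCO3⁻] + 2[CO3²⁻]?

CA = 3.74 mmol/L

CA = [HCO3⁻] + 2[CO3²⁻] = (α₁ + 2α₂)·DIC
At pH 7.87: [H⁺]/K1 = 10^-1.51 = 0.030903, K2/[H⁺] = 10^-2.45 = 0.0035481
α₁ = 1/(1 + 0.030903 + 0.0035481) = 1/1.0345 = 0.9667; α₂ = α₁·K2/[H⁺] = 0.003430
α₁ + 2α₂ = 0.9736
CA = 0.9736 × 3.84 = 3.74 mmol/L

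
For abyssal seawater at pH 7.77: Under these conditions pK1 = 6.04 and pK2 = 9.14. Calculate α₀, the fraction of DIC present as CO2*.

α₀ = 0.0175

α₀ = 1 / (1 + K1/[H⁺] + K1K2/[H⁺]²) = 1 / (1 + 10^+1.73 + 10^+0.36)
   = 1 / (1 + 53.703 + 2.2909) = 1/56.994 = 0.01755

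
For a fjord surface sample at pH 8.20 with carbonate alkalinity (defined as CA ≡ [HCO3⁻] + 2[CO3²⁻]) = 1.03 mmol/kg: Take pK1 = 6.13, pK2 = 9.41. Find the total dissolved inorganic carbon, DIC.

CA = [HCO3⁻] + 2[CO3²⁻] = (α₁ + 2α₂)·DIC
At pH 8.20: [H⁺]/K1 = 10^-2.07 = 0.0085114, K2/[H⁺] = 10^-1.21 = 0.061660
α₁ = 1/(1 + 0.0085114 + 0.061660) = 1/1.0702 = 0.9344; α₂ = α₁·K2/[H⁺] = 0.05762
α₁ + 2α₂ = 1.0497
DIC = CA / (α₁ + 2α₂) = 1.03 / 1.0497 = 0.981 mmol/kg

DIC = 0.981 mmol/kg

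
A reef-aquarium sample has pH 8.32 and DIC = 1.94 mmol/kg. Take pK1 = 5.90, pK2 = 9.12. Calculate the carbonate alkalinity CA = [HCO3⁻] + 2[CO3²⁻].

CA = [HCO3⁻] + 2[CO3²⁻] = (α₁ + 2α₂)·DIC
At pH 8.32: [H⁺]/K1 = 10^-2.42 = 0.0038019, K2/[H⁺] = 10^-0.80 = 0.15849
α₁ = 1/(1 + 0.0038019 + 0.15849) = 1/1.1623 = 0.8604; α₂ = α₁·K2/[H⁺] = 0.1364
α₁ + 2α₂ = 1.1331
CA = 1.1331 × 1.94 = 2.20 mmol/kg

CA = 2.20 mmol/kg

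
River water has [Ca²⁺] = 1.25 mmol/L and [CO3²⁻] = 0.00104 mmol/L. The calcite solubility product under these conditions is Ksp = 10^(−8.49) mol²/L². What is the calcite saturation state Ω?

Ksp = 10^(−8.49) = 3.236×10^-9
Ω = [Ca²⁺][CO3²⁻]/Ksp = (1.25×10^-3)(0.00104×10^-3) / 3.236×10^-9 = 0.402

Ω = 0.402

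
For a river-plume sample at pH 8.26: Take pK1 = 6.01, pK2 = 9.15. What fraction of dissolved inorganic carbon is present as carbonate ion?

α₂ = 0.114

α₂ = 1 / (1 + [H⁺]/K2 + [H⁺]²/(K1K2)) = 1 / (1 + 10^+0.89 + 10^-1.36)
   = 1 / (1 + 7.7625 + 0.043652) = 1/8.8061 = 0.1136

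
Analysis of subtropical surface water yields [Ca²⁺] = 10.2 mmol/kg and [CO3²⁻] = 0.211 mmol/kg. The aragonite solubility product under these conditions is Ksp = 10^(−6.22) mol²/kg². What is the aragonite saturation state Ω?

Ω = 3.57

Ksp = 10^(−6.22) = 6.026×10^-7
Ω = [Ca²⁺][CO3²⁻]/Ksp = (10.2×10^-3)(0.211×10^-3) / 6.026×10^-7 = 3.57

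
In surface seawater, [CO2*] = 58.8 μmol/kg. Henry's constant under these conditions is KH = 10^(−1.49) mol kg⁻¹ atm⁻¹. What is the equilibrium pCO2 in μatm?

pCO2 = 1820 μatm

KH = 10^(−1.49) = 3.236×10^-2 mol kg⁻¹ atm⁻¹
pCO2 = [CO2*]/KH = 58.8×10^-6 / 3.236×10^-2 = 1.82×10^-3 atm = 1820 μatm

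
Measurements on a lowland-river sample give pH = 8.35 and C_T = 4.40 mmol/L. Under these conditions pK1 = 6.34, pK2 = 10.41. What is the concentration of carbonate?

[CO3²⁻] = 0.0376 mmol/L

α₂ = 1 / (1 + [H⁺]/K2 + [H⁺]²/(K1K2)) = 1 / (1 + 10^+2.06 + 10^+0.05)
   = 1 / (1 + 114.82 + 1.1220) = 1/116.94 = 0.008552
[CO3²⁻] = α₂ × DIC = 0.008552 × 4.40 = 0.0376 mmol/L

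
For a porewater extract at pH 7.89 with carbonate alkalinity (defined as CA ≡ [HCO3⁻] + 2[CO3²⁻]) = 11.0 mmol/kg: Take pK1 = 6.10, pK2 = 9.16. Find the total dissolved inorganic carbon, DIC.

CA = [HCO3⁻] + 2[CO3²⁻] = (α₁ + 2α₂)·DIC
At pH 7.89: [H⁺]/K1 = 10^-1.79 = 0.016218, K2/[H⁺] = 10^-1.27 = 0.053703
α₁ = 1/(1 + 0.016218 + 0.053703) = 1/1.0699 = 0.9346; α₂ = α₁·K2/[H⁺] = 0.05019
α₁ + 2α₂ = 1.0350
DIC = CA / (α₁ + 2α₂) = 11.0 / 1.0350 = 10.6 mmol/kg

DIC = 10.6 mmol/kg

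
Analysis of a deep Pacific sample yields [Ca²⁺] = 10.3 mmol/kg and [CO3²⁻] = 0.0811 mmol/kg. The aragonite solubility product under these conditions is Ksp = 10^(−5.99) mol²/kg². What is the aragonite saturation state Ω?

Ω = 0.816

Ksp = 10^(−5.99) = 1.023×10^-6
Ω = [Ca²⁺][CO3²⁻]/Ksp = (10.3×10^-3)(0.0811×10^-3) / 1.023×10^-6 = 0.816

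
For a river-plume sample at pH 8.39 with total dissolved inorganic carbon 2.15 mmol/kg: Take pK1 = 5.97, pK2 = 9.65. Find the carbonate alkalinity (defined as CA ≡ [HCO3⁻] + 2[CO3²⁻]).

CA = [HCO3⁻] + 2[CO3²⁻] = (α₁ + 2α₂)·DIC
At pH 8.39: [H⁺]/K1 = 10^-2.42 = 0.0038019, K2/[H⁺] = 10^-1.26 = 0.054954
α₁ = 1/(1 + 0.0038019 + 0.054954) = 1/1.0588 = 0.9445; α₂ = α₁·K2/[H⁺] = 0.05190
α₁ + 2α₂ = 1.0483
CA = 1.0483 × 2.15 = 2.25 mmol/kg

CA = 2.25 mmol/kg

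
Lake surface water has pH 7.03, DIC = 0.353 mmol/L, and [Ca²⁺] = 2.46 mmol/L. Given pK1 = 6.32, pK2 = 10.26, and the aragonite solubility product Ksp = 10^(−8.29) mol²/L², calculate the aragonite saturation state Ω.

α₂ = 1 / (1 + [H⁺]/K2 + [H⁺]²/(K1K2)) = 1 / (1 + 10^+3.23 + 10^+2.52)
   = 1 / (1 + 1698.2 + 331.13) = 1/2030.4 = 0.0004925
[CO3²⁻] = α₂ × DIC = 0.0004925 × 0.353 = 0.0001739 mmol/L = 0.1739 μmol/L
Ksp = 10^(−8.29) = 5.129×10^-9
Ω = [Ca²⁺][CO3²⁻]/Ksp = (2.46×10^-3)(1.739×10^-7) / 5.129×10^-9 = 0.0834

Ω = 0.0834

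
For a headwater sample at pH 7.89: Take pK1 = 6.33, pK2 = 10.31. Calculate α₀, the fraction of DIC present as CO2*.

α₀ = 1 / (1 + K1/[H⁺] + K1K2/[H⁺]²) = 1 / (1 + 10^+1.56 + 10^-0.86)
   = 1 / (1 + 36.308 + 0.13804) = 1/37.446 = 0.02671

α₀ = 0.0267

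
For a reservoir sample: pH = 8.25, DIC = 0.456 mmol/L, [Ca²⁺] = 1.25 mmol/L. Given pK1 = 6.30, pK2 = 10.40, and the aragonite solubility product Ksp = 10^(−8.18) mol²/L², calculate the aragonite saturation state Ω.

α₂ = 1 / (1 + [H⁺]/K2 + [H⁺]²/(K1K2)) = 1 / (1 + 10^+2.15 + 10^+0.20)
   = 1 / (1 + 141.25 + 1.5849) = 1/143.84 = 0.006952
[CO3²⁻] = α₂ × DIC = 0.006952 × 0.456 = 0.003170 mmol/L = 3.170 μmol/L
Ksp = 10^(−8.18) = 6.607×10^-9
Ω = [Ca²⁺][CO3²⁻]/Ksp = (1.25×10^-3)(3.170×10^-6) / 6.607×10^-9 = 0.600

Ω = 0.600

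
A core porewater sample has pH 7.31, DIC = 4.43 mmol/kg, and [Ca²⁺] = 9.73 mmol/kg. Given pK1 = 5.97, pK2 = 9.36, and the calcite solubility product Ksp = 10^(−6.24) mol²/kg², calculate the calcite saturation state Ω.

Ω = 0.633

α₂ = 1 / (1 + [H⁺]/K2 + [H⁺]²/(K1K2)) = 1 / (1 + 10^+2.05 + 10^+0.71)
   = 1 / (1 + 112.20 + 5.1286) = 1/118.33 = 0.008451
[CO3²⁻] = α₂ × DIC = 0.008451 × 4.43 = 0.03744 mmol/kg
Ksp = 10^(−6.24) = 5.754×10^-7
Ω = [Ca²⁺][CO3²⁻]/Ksp = (9.73×10^-3)(3.744×10^-5) / 5.754×10^-7 = 0.633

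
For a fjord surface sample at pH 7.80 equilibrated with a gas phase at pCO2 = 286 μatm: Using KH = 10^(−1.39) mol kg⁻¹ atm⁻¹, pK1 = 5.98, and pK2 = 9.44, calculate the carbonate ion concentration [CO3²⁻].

[CO3²⁻] = 17.6 μmol/kg

[CO2*] = KH · pCO2 = 10^(−1.39) × 286×10^-6 = 1.165×10^-5 mol/kg
α₀ = 1/(1 + K1/[H⁺] + K1K2/[H⁺]²) = 1/(1 + 10^+1.82 + 10^+0.18) = 0.01458
DIC = [CO2*]/α₀ = 1.165×10^-5 / 0.01458 = 0.7991 mmol/kg
[CO3²⁻] = α₂·DIC; α₂ = 0.02207, so [CO3²⁻] = 0.02207 × 0.7991 = 0.0176 mmol/kg = 17.6 μmol/kg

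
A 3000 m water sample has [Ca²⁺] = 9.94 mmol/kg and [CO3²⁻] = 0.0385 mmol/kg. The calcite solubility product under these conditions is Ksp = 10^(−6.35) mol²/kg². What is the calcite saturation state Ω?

Ksp = 10^(−6.35) = 4.467×10^-7
Ω = [Ca²⁺][CO3²⁻]/Ksp = (9.94×10^-3)(0.0385×10^-3) / 4.467×10^-7 = 0.857

Ω = 0.857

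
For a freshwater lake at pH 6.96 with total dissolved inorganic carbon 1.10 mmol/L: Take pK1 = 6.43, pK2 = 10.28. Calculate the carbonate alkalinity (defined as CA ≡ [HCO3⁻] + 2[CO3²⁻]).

CA = 0.850 mmol/L

CA = [HCO3⁻] + 2[CO3²⁻] = (α₁ + 2α₂)·DIC
At pH 6.96: [H⁺]/K1 = 10^-0.53 = 0.29512, K2/[H⁺] = 10^-3.32 = 0.00047863
α₁ = 1/(1 + 0.29512 + 0.00047863) = 1/1.2956 = 0.7718; α₂ = α₁·K2/[H⁺] = 0.0003694
α₁ + 2α₂ = 0.7726
CA = 0.7726 × 1.10 = 0.850 mmol/L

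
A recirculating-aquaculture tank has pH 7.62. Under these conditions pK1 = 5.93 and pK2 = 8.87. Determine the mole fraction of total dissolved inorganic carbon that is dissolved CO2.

α₀ = 0.0190

α₀ = 1 / (1 + K1/[H⁺] + K1K2/[H⁺]²) = 1 / (1 + 10^+1.69 + 10^+0.44)
   = 1 / (1 + 48.978 + 2.7542) = 1/52.732 = 0.01896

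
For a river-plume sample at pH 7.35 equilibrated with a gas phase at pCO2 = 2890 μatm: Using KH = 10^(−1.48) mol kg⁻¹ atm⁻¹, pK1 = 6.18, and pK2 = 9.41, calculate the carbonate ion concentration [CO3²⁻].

[CO3²⁻] = 12.3 μmol/kg

[CO2*] = KH · pCO2 = 10^(−1.48) × 2890×10^-6 = 9.570×10^-5 mol/kg
α₀ = 1/(1 + K1/[H⁺] + K1K2/[H⁺]²) = 1/(1 + 10^+1.17 + 10^-0.89) = 0.06281
DIC = [CO2*]/α₀ = 9.570×10^-5 / 0.06281 = 1.523 mmol/kg
[CO3²⁻] = α₂·DIC; α₂ = 0.008092, so [CO3²⁻] = 0.008092 × 1.523 = 0.0123 mmol/kg = 12.3 μmol/kg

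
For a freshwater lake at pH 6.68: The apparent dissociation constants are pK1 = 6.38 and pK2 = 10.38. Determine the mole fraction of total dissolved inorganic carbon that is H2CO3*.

α₀ = 0.334

α₀ = 1 / (1 + K1/[H⁺] + K1K2/[H⁺]²) = 1 / (1 + 10^+0.30 + 10^-3.40)
   = 1 / (1 + 1.9953 + 0.00039811) = 1/2.9957 = 0.3338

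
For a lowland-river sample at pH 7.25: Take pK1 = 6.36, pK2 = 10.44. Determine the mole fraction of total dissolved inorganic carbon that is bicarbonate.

α₁ = 1 / (1 + [H⁺]/K1 + K2/[H⁺]) = 1 / (1 + 10^-0.89 + 10^-3.19)
   = 1 / (1 + 0.12882 + 0.00064565) = 1/1.1295 = 0.8854

α₁ = 0.885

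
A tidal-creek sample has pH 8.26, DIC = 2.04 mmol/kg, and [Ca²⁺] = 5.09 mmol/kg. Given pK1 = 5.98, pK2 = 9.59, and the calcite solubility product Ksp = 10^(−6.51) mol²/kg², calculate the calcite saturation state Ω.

Ω = 1.49

α₂ = 1 / (1 + [H⁺]/K2 + [H⁺]²/(K1K2)) = 1 / (1 + 10^+1.33 + 10^-0.95)
   = 1 / (1 + 21.380 + 0.11220) = 1/22.492 = 0.04446
[CO3²⁻] = α₂ × DIC = 0.04446 × 2.04 = 0.09070 mmol/kg
Ksp = 10^(−6.51) = 3.090×10^-7
Ω = [Ca²⁺][CO3²⁻]/Ksp = (5.09×10^-3)(9.070×10^-5) / 3.090×10^-7 = 1.49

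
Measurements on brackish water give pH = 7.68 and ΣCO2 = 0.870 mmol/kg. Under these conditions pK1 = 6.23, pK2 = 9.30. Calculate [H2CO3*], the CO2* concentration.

α₀ = 1 / (1 + K1/[H⁺] + K1K2/[H⁺]²) = 1 / (1 + 10^+1.45 + 10^-0.17)
   = 1 / (1 + 28.184 + 0.67608) = 1/29.860 = 0.03349
[CO2*] = α₀ × DIC = 0.03349 × 0.870 = 0.0291 mmol/kg

[CO2*] = 0.0291 mmol/kg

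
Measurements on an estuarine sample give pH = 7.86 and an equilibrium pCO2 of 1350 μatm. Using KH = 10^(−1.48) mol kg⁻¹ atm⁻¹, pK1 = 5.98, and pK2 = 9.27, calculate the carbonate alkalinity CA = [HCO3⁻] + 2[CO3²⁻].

[CO2*] = KH · pCO2 = 10^(−1.48) × 1350×10^-6 = 4.470×10^-5 mol/kg
α₀ = 1/(1 + K1/[H⁺] + K1K2/[H⁺]²) = 1/(1 + 10^+1.88 + 10^+0.47) = 0.01253
DIC = [CO2*]/α₀ = 4.470×10^-5 / 0.01253 = 3.568 mmol/kg
CA = (α₁ + 2α₂)·DIC = (0.9505 + 2×0.03698) × 3.568 = 3.65 mmol/kg

CA = 3.65 mmol/kg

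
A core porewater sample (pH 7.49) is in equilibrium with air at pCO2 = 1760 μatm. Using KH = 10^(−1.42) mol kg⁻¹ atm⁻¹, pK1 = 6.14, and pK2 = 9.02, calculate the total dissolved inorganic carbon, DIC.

DIC = 1.61 mmol/kg

[CO2*] = KH · pCO2 = 10^(−1.42) × 1760×10^-6 = 6.691×10^-5 mol/kg
α₀ = 1/(1 + K1/[H⁺] + K1K2/[H⁺]²) = 1/(1 + 10^+1.35 + 10^-0.18) = 0.04158
DIC = [CO2*]/α₀ = 6.691×10^-5 / 0.04158 = 1.61 mmol/kg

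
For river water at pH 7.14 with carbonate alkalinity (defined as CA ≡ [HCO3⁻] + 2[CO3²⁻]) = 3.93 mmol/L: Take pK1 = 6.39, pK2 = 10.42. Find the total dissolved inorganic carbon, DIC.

CA = [HCO3⁻] + 2[CO3²⁻] = (α₁ + 2α₂)·DIC
At pH 7.14: [H⁺]/K1 = 10^-0.75 = 0.17783, K2/[H⁺] = 10^-3.28 = 0.00052481
α₁ = 1/(1 + 0.17783 + 0.00052481) = 1/1.1784 = 0.8486; α₂ = α₁·K2/[H⁺] = 0.0004454
α₁ + 2α₂ = 0.8495
DIC = CA / (α₁ + 2α₂) = 3.93 / 0.8495 = 4.63 mmol/L

DIC = 4.63 mmol/L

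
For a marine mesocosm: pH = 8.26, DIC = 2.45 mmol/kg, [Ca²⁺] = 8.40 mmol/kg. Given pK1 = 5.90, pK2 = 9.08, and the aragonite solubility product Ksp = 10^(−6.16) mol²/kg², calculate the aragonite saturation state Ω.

Ω = 3.90

α₂ = 1 / (1 + [H⁺]/K2 + [H⁺]²/(K1K2)) = 1 / (1 + 10^+0.82 + 10^-1.54)
   = 1 / (1 + 6.6069 + 0.028840) = 1/7.6358 = 0.1310
[CO3²⁻] = α₂ × DIC = 0.1310 × 2.45 = 0.3209 mmol/kg
Ksp = 10^(−6.16) = 6.918×10^-7
Ω = [Ca²⁺][CO3²⁻]/Ksp = (8.40×10^-3)(3.209×10^-4) / 6.918×10^-7 = 3.90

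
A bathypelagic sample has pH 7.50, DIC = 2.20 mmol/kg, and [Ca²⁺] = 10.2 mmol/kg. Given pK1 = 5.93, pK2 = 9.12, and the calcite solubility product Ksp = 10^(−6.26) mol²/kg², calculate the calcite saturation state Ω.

α₂ = 1 / (1 + [H⁺]/K2 + [H⁺]²/(K1K2)) = 1 / (1 + 10^+1.62 + 10^+0.05)
   = 1 / (1 + 41.687 + 1.1220) = 1/43.809 = 0.02283
[CO3²⁻] = α₂ × DIC = 0.02283 × 2.20 = 0.05022 mmol/kg
Ksp = 10^(−6.26) = 5.495×10^-7
Ω = [Ca²⁺][CO3²⁻]/Ksp = (10.2×10^-3)(5.022×10^-5) / 5.495×10^-7 = 0.932

Ω = 0.932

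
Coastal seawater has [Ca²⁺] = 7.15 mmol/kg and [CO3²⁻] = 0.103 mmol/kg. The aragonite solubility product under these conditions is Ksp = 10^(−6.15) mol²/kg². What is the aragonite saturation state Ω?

Ksp = 10^(−6.15) = 7.079×10^-7
Ω = [Ca²⁺][CO3²⁻]/Ksp = (7.15×10^-3)(0.103×10^-3) / 7.079×10^-7 = 1.04

Ω = 1.04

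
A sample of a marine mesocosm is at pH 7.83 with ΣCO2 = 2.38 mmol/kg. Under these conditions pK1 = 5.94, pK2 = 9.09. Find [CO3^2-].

α₂ = 1 / (1 + [H⁺]/K2 + [H⁺]²/(K1K2)) = 1 / (1 + 10^+1.26 + 10^-0.63)
   = 1 / (1 + 18.197 + 0.23442) = 1/19.431 = 0.05146
[CO3²⁻] = α₂ × DIC = 0.05146 × 2.38 = 0.122 mmol/kg

[CO3²⁻] = 0.122 mmol/kg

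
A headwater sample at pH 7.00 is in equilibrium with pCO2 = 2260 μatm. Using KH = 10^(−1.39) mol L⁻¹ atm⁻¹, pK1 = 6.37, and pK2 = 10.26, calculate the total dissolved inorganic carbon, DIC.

[CO2*] = KH · pCO2 = 10^(−1.39) × 2260×10^-6 = 9.207×10^-5 mol/L
α₀ = 1/(1 + K1/[H⁺] + K1K2/[H⁺]²) = 1/(1 + 10^+0.63 + 10^-2.63) = 0.1898
DIC = [CO2*]/α₀ = 9.207×10^-5 / 0.1898 = 0.485 mmol/L

DIC = 0.485 mmol/L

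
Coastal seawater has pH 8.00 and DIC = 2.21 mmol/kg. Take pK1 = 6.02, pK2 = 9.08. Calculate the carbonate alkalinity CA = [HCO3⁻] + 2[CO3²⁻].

CA = 2.36 mmol/kg

CA = [HCO3⁻] + 2[CO3²⁻] = (α₁ + 2α₂)·DIC
At pH 8.00: [H⁺]/K1 = 10^-1.98 = 0.010471, K2/[H⁺] = 10^-1.08 = 0.083176
α₁ = 1/(1 + 0.010471 + 0.083176) = 1/1.0936 = 0.9144; α₂ = α₁·K2/[H⁺] = 0.07605
α₁ + 2α₂ = 1.0665
CA = 1.0665 × 2.21 = 2.36 mmol/kg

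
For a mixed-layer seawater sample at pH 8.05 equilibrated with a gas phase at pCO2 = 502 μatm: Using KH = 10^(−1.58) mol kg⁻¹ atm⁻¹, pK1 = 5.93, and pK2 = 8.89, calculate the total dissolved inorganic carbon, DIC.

[CO2*] = KH · pCO2 = 10^(−1.58) × 502×10^-6 = 1.320×10^-5 mol/kg
α₀ = 1/(1 + K1/[H⁺] + K1K2/[H⁺]²) = 1/(1 + 10^+2.12 + 10^+1.28) = 0.006584
DIC = [CO2*]/α₀ = 1.320×10^-5 / 0.006584 = 2.01 mmol/kg

DIC = 2.01 mmol/kg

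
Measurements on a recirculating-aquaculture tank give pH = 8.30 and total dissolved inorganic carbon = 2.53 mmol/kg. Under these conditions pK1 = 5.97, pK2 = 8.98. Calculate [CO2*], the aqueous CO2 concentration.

α₀ = 1 / (1 + K1/[H⁺] + K1K2/[H⁺]²) = 1 / (1 + 10^+2.33 + 10^+1.65)
   = 1 / (1 + 213.80 + 44.668) = 1/259.46 = 0.003854
[CO2*] = α₀ × DIC = 0.003854 × 2.53 = 0.00975 mmol/kg = 9.75 μmol/kg

[CO2*] = 9.75 μmol/kg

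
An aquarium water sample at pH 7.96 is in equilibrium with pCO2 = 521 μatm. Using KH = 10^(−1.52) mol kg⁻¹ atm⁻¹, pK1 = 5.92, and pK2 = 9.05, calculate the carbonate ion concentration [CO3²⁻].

[CO3²⁻] = 0.140 mmol/kg

[CO2*] = KH · pCO2 = 10^(−1.52) × 521×10^-6 = 1.573×10^-5 mol/kg
α₀ = 1/(1 + K1/[H⁺] + K1K2/[H⁺]²) = 1/(1 + 10^+2.04 + 10^+0.95) = 0.008364
DIC = [CO2*]/α₀ = 1.573×10^-5 / 0.008364 = 1.881 mmol/kg
[CO3²⁻] = α₂·DIC; α₂ = 0.07454, so [CO3²⁻] = 0.07454 × 1.881 = 0.140 mmol/kg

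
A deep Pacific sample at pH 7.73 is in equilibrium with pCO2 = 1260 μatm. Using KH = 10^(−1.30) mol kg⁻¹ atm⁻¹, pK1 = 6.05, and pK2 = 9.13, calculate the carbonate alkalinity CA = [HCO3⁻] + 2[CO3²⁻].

CA = 3.26 mmol/kg

[CO2*] = KH · pCO2 = 10^(−1.30) × 1260×10^-6 = 6.315×10^-5 mol/kg
α₀ = 1/(1 + K1/[H⁺] + K1K2/[H⁺]²) = 1/(1 + 10^+1.68 + 10^+0.28) = 0.01970
DIC = [CO2*]/α₀ = 6.315×10^-5 / 0.01970 = 3.206 mmol/kg
CA = (α₁ + 2α₂)·DIC = (0.9428 + 2×0.03753) × 3.206 = 3.26 mmol/kg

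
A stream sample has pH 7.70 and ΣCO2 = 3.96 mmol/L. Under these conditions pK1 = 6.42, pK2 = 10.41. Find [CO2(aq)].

[CO2*] = 0.197 mmol/L

α₀ = 1 / (1 + K1/[H⁺] + K1K2/[H⁺]²) = 1 / (1 + 10^+1.28 + 10^-1.43)
   = 1 / (1 + 19.055 + 0.037154) = 1/20.092 = 0.04977
[CO2*] = α₀ × DIC = 0.04977 × 3.96 = 0.197 mmol/L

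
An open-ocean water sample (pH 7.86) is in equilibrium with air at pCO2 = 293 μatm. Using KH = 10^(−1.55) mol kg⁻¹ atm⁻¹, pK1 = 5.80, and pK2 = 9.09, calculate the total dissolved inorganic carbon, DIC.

DIC = 1.01 mmol/kg

[CO2*] = KH · pCO2 = 10^(−1.55) × 293×10^-6 = 8.258×10^-6 mol/kg
α₀ = 1/(1 + K1/[H⁺] + K1K2/[H⁺]²) = 1/(1 + 10^+2.06 + 10^+0.83) = 0.008158
DIC = [CO2*]/α₀ = 8.258×10^-6 / 0.008158 = 1.01 mmol/kg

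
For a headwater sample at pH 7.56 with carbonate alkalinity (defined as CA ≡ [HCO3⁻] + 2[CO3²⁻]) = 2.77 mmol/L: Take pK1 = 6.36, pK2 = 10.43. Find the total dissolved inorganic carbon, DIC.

DIC = 2.94 mmol/L

CA = [HCO3⁻] + 2[CO3²⁻] = (α₁ + 2α₂)·DIC
At pH 7.56: [H⁺]/K1 = 10^-1.20 = 0.063096, K2/[H⁺] = 10^-2.87 = 0.0013490
α₁ = 1/(1 + 0.063096 + 0.0013490) = 1/1.0644 = 0.9395; α₂ = α₁·K2/[H⁺] = 0.001267
α₁ + 2α₂ = 0.9420
DIC = CA / (α₁ + 2α₂) = 2.77 / 0.9420 = 2.94 mmol/L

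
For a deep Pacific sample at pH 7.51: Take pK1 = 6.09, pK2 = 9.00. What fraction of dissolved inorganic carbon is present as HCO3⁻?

α₁ = 0.934

α₁ = 1 / (1 + [H⁺]/K1 + K2/[H⁺]) = 1 / (1 + 10^-1.42 + 10^-1.49)
   = 1 / (1 + 0.038019 + 0.032359) = 1/1.0704 = 0.9342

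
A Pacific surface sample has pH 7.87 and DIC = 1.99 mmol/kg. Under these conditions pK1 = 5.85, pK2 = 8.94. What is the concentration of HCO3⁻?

α₁ = 1 / (1 + [H⁺]/K1 + K2/[H⁺]) = 1 / (1 + 10^-2.02 + 10^-1.07)
   = 1 / (1 + 0.0095499 + 0.085114) = 1/1.0947 = 0.9135
[HCO3⁻] = α₁ × DIC = 0.9135 × 1.99 = 1.82 mmol/kg

[HCO3⁻] = 1.82 mmol/kg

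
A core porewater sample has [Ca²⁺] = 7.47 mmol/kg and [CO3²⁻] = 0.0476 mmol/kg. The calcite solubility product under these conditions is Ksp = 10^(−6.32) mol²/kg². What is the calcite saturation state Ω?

Ksp = 10^(−6.32) = 4.786×10^-7
Ω = [Ca²⁺][CO3²⁻]/Ksp = (7.47×10^-3)(0.0476×10^-3) / 4.786×10^-7 = 0.743

Ω = 0.743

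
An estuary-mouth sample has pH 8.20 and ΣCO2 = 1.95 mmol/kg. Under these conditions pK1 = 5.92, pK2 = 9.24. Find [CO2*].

α₀ = 1 / (1 + K1/[H⁺] + K1K2/[H⁺]²) = 1 / (1 + 10^+2.28 + 10^+1.24)
   = 1 / (1 + 190.55 + 17.378) = 1/208.92 = 0.004786
[CO2*] = α₀ × DIC = 0.004786 × 1.95 = 0.00933 mmol/kg = 9.33 μmol/kg

[CO2*] = 9.33 μmol/kg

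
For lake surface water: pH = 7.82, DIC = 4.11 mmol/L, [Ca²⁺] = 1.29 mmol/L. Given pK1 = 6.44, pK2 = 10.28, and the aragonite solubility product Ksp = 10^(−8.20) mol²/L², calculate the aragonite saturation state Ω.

Ω = 2.79

α₂ = 1 / (1 + [H⁺]/K2 + [H⁺]²/(K1K2)) = 1 / (1 + 10^+2.46 + 10^+1.08)
   = 1 / (1 + 288.40 + 12.023) = 1/301.43 = 0.003318
[CO3²⁻] = α₂ × DIC = 0.003318 × 4.11 = 0.01364 mmol/L = 13.64 μmol/L
Ksp = 10^(−8.20) = 6.310×10^-9
Ω = [Ca²⁺][CO3²⁻]/Ksp = (1.29×10^-3)(1.364×10^-5) / 6.310×10^-9 = 2.79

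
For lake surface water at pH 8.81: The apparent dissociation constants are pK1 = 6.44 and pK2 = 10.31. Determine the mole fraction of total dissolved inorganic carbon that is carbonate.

α₂ = 1 / (1 + [H⁺]/K2 + [H⁺]²/(K1K2)) = 1 / (1 + 10^+1.50 + 10^-0.87)
   = 1 / (1 + 31.623 + 0.13490) = 1/32.758 = 0.03053

α₂ = 0.0305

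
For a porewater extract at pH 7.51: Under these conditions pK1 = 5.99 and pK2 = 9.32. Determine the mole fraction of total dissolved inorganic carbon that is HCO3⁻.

α₁ = 0.956

α₁ = 1 / (1 + [H⁺]/K1 + K2/[H⁺]) = 1 / (1 + 10^-1.52 + 10^-1.81)
   = 1 / (1 + 0.030200 + 0.015488) = 1/1.0457 = 0.9563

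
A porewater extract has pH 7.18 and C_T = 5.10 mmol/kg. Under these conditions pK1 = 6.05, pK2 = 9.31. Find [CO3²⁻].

α₂ = 1 / (1 + [H⁺]/K2 + [H⁺]²/(K1K2)) = 1 / (1 + 10^+2.13 + 10^+1.00)
   = 1 / (1 + 134.90 + 10.000) = 1/145.90 = 0.006854
[CO3²⁻] = α₂ × DIC = 0.006854 × 5.10 = 0.0350 mmol/kg

[CO3²⁻] = 0.0350 mmol/kg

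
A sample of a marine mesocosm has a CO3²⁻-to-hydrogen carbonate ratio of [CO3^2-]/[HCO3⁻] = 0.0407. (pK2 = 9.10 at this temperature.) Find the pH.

From K2 = [H⁺][CO3^2-]/[HCO3⁻]:  pH = pK2 + log₁₀([CO3^2-]/[HCO3⁻])
log₁₀(0.0407) = -1.390
pH = 9.10 + (-1.390) = 7.71

pH = 7.71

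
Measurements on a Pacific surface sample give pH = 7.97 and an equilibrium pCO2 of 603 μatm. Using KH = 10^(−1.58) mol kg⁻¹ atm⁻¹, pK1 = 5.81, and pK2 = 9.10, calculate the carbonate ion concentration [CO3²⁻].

[CO3²⁻] = 0.170 mmol/kg

[CO2*] = KH · pCO2 = 10^(−1.58) × 603×10^-6 = 1.586×10^-5 mol/kg
α₀ = 1/(1 + K1/[H⁺] + K1K2/[H⁺]²) = 1/(1 + 10^+2.16 + 10^+1.03) = 0.006400
DIC = [CO2*]/α₀ = 1.586×10^-5 / 0.006400 = 2.478 mmol/kg
[CO3²⁻] = α₂·DIC; α₂ = 0.06857, so [CO3²⁻] = 0.06857 × 2.478 = 0.170 mmol/kg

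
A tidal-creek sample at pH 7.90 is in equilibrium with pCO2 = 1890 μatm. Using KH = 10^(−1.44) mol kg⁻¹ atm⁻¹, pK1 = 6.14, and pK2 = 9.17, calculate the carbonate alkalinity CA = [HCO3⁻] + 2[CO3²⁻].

[CO2*] = KH · pCO2 = 10^(−1.44) × 1890×10^-6 = 6.862×10^-5 mol/kg
α₀ = 1/(1 + K1/[H⁺] + K1K2/[H⁺]²) = 1/(1 + 10^+1.76 + 10^+0.49) = 0.01622
DIC = [CO2*]/α₀ = 6.862×10^-5 / 0.01622 = 4.229 mmol/kg
CA = (α₁ + 2α₂)·DIC = (0.9336 + 2×0.05014) × 4.229 = 4.37 mmol/kg

CA = 4.37 mmol/kg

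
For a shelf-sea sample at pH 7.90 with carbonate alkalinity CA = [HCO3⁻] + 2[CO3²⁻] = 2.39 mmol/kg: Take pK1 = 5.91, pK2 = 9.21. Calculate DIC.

DIC = 2.31 mmol/kg

CA = [HCO3⁻] + 2[CO3²⁻] = (α₁ + 2α₂)·DIC
At pH 7.90: [H⁺]/K1 = 10^-1.99 = 0.010233, K2/[H⁺] = 10^-1.31 = 0.048978
α₁ = 1/(1 + 0.010233 + 0.048978) = 1/1.0592 = 0.9441; α₂ = α₁·K2/[H⁺] = 0.04624
α₁ + 2α₂ = 1.0366
DIC = CA / (α₁ + 2α₂) = 2.39 / 1.0366 = 2.31 mmol/kg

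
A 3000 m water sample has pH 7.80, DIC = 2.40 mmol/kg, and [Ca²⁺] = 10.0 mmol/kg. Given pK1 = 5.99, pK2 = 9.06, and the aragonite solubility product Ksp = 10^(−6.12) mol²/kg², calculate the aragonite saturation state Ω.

Ω = 1.62

α₂ = 1 / (1 + [H⁺]/K2 + [H⁺]²/(K1K2)) = 1 / (1 + 10^+1.26 + 10^-0.55)
   = 1 / (1 + 18.197 + 0.28184) = 1/19.479 = 0.05134
[CO3²⁻] = α₂ × DIC = 0.05134 × 2.40 = 0.1232 mmol/kg
Ksp = 10^(−6.12) = 7.586×10^-7
Ω = [Ca²⁺][CO3²⁻]/Ksp = (10.0×10^-3)(1.232×10^-4) / 7.586×10^-7 = 1.62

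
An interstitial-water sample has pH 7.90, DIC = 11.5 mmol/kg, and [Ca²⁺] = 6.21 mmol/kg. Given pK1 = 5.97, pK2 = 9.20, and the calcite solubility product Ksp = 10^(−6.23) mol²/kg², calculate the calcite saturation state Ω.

Ω = 5.72

α₂ = 1 / (1 + [H⁺]/K2 + [H⁺]²/(K1K2)) = 1 / (1 + 10^+1.30 + 10^-0.63)
   = 1 / (1 + 19.953 + 0.23442) = 1/21.187 = 0.04720
[CO3²⁻] = α₂ × DIC = 0.04720 × 11.5 = 0.5428 mmol/kg
Ksp = 10^(−6.23) = 5.888×10^-7
Ω = [Ca²⁺][CO3²⁻]/Ksp = (6.21×10^-3)(5.428×10^-4) / 5.888×10^-7 = 5.72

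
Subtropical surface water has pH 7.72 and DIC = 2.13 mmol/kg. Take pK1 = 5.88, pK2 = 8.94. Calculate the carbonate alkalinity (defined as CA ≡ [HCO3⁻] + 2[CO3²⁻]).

CA = [HCO3⁻] + 2[CO3²⁻] = (α₁ + 2α₂)·DIC
At pH 7.72: [H⁺]/K1 = 10^-1.84 = 0.014454, K2/[H⁺] = 10^-1.22 = 0.060256
α₁ = 1/(1 + 0.014454 + 0.060256) = 1/1.0747 = 0.9305; α₂ = α₁·K2/[H⁺] = 0.05607
α₁ + 2α₂ = 1.0426
CA = 1.0426 × 2.13 = 2.22 mmol/kg

CA = 2.22 mmol/kg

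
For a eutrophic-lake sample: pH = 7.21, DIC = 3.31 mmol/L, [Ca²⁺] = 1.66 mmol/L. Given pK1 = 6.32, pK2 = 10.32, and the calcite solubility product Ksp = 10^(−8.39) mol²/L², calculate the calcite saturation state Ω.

α₂ = 1 / (1 + [H⁺]/K2 + [H⁺]²/(K1K2)) = 1 / (1 + 10^+3.11 + 10^+2.22)
   = 1 / (1 + 1288.2 + 165.96) = 1/1455.2 = 0.0006872
[CO3²⁻] = α₂ × DIC = 0.0006872 × 3.31 = 0.002275 mmol/L = 2.275 μmol/L
Ksp = 10^(−8.39) = 4.074×10^-9
Ω = [Ca²⁺][CO3²⁻]/Ksp = (1.66×10^-3)(2.275×10^-6) / 4.074×10^-9 = 0.927

Ω = 0.927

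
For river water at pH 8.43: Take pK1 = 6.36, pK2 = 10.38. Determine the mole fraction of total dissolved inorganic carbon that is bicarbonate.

α₁ = 0.981

α₁ = 1 / (1 + [H⁺]/K1 + K2/[H⁺]) = 1 / (1 + 10^-2.07 + 10^-1.95)
   = 1 / (1 + 0.0085114 + 0.011220) = 1/1.0197 = 0.9807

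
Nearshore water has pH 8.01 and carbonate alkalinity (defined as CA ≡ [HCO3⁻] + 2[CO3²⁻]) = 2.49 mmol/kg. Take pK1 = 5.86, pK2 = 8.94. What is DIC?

DIC = 2.27 mmol/kg

CA = [HCO3⁻] + 2[CO3²⁻] = (α₁ + 2α₂)·DIC
At pH 8.01: [H⁺]/K1 = 10^-2.15 = 0.0070795, K2/[H⁺] = 10^-0.93 = 0.11749
α₁ = 1/(1 + 0.0070795 + 0.11749) = 1/1.1246 = 0.8892; α₂ = α₁·K2/[H⁺] = 0.1045
α₁ + 2α₂ = 1.0982
DIC = CA / (α₁ + 2α₂) = 2.49 / 1.0982 = 2.27 mmol/kg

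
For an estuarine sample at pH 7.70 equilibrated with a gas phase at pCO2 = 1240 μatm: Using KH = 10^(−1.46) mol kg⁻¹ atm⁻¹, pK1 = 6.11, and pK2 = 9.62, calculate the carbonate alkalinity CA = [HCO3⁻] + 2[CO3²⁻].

CA = 1.71 mmol/kg

[CO2*] = KH · pCO2 = 10^(−1.46) × 1240×10^-6 = 4.300×10^-5 mol/kg
α₀ = 1/(1 + K1/[H⁺] + K1K2/[H⁺]²) = 1/(1 + 10^+1.59 + 10^-0.33) = 0.02477
DIC = [CO2*]/α₀ = 4.300×10^-5 / 0.02477 = 1.736 mmol/kg
CA = (α₁ + 2α₂)·DIC = (0.9636 + 2×0.01159) × 1.736 = 1.71 mmol/kg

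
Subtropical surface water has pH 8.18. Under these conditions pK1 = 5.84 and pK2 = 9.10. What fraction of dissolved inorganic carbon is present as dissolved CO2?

α₀ = 1 / (1 + K1/[H⁺] + K1K2/[H⁺]²) = 1 / (1 + 10^+2.34 + 10^+1.42)
   = 1 / (1 + 218.78 + 26.303) = 1/246.08 = 0.004064

α₀ = 0.00406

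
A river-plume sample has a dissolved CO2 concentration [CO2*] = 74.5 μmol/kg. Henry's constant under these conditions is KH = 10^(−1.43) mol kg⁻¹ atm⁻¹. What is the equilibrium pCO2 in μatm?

pCO2 = 2010 μatm

KH = 10^(−1.43) = 3.715×10^-2 mol kg⁻¹ atm⁻¹
pCO2 = [CO2*]/KH = 74.5×10^-6 / 3.715×10^-2 = 2.01×10^-3 atm = 2010 μatm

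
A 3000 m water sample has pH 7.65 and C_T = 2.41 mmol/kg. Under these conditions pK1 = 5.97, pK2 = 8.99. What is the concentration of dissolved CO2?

[CO2*] = 0.0472 mmol/kg

α₀ = 1 / (1 + K1/[H⁺] + K1K2/[H⁺]²) = 1 / (1 + 10^+1.68 + 10^+0.34)
   = 1 / (1 + 47.863 + 2.1878) = 1/51.051 = 0.01959
[CO2*] = α₀ × DIC = 0.01959 × 2.41 = 0.0472 mmol/kg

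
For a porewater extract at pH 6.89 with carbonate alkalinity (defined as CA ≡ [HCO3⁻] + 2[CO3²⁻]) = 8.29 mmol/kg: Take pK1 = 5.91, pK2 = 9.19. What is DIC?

CA = [HCO3⁻] + 2[CO3²⁻] = (α₁ + 2α₂)·DIC
At pH 6.89: [H⁺]/K1 = 10^-0.98 = 0.10471, K2/[H⁺] = 10^-2.30 = 0.0050119
α₁ = 1/(1 + 0.10471 + 0.0050119) = 1/1.1097 = 0.9011; α₂ = α₁·K2/[H⁺] = 0.004516
α₁ + 2α₂ = 0.9102
DIC = CA / (α₁ + 2α₂) = 8.29 / 0.9102 = 9.11 mmol/kg

DIC = 9.11 mmol/kg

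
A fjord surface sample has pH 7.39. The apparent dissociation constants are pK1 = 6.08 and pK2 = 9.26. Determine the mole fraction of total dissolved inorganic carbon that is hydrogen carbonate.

α₁ = 1 / (1 + [H⁺]/K1 + K2/[H⁺]) = 1 / (1 + 10^-1.31 + 10^-1.87)
   = 1 / (1 + 0.048978 + 0.013490) = 1/1.0625 = 0.9412

α₁ = 0.941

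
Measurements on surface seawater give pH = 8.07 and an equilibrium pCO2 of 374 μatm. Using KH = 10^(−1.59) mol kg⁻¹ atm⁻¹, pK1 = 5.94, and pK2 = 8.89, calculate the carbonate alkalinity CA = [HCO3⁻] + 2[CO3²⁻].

[CO2*] = KH · pCO2 = 10^(−1.59) × 374×10^-6 = 9.613×10^-6 mol/kg
α₀ = 1/(1 + K1/[H⁺] + K1K2/[H⁺]²) = 1/(1 + 10^+2.13 + 10^+1.31) = 0.006397
DIC = [CO2*]/α₀ = 9.613×10^-6 / 0.006397 = 1.503 mmol/kg
CA = (α₁ + 2α₂)·DIC = (0.8630 + 2×0.1306) × 1.503 = 1.69 mmol/kg

CA = 1.69 mmol/kg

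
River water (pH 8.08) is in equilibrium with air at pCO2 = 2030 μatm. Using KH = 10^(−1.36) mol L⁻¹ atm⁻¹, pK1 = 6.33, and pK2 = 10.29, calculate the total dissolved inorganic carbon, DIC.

[CO2*] = KH · pCO2 = 10^(−1.36) × 2030×10^-6 = 8.861×10^-5 mol/L
α₀ = 1/(1 + K1/[H⁺] + K1K2/[H⁺]²) = 1/(1 + 10^+1.75 + 10^-0.46) = 0.01737
DIC = [CO2*]/α₀ = 8.861×10^-5 / 0.01737 = 5.10 mmol/L

DIC = 5.10 mmol/L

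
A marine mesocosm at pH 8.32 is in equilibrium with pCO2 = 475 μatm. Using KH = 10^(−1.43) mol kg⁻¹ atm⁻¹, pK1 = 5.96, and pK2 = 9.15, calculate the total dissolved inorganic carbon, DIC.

[CO2*] = KH · pCO2 = 10^(−1.43) × 475×10^-6 = 1.765×10^-5 mol/kg
α₀ = 1/(1 + K1/[H⁺] + K1K2/[H⁺]²) = 1/(1 + 10^+2.36 + 10^+1.53) = 0.003788
DIC = [CO2*]/α₀ = 1.765×10^-5 / 0.003788 = 4.66 mmol/kg

DIC = 4.66 mmol/kg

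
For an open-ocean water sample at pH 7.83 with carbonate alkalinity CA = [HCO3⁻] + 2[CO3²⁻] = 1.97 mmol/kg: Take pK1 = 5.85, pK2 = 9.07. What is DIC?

DIC = 1.89 mmol/kg

CA = [HCO3⁻] + 2[CO3²⁻] = (α₁ + 2α₂)·DIC
At pH 7.83: [H⁺]/K1 = 10^-1.98 = 0.010471, K2/[H⁺] = 10^-1.24 = 0.057544
α₁ = 1/(1 + 0.010471 + 0.057544) = 1/1.0680 = 0.9363; α₂ = α₁·K2/[H⁺] = 0.05388
α₁ + 2α₂ = 1.0441
DIC = CA / (α₁ + 2α₂) = 1.97 / 1.0441 = 1.89 mmol/kg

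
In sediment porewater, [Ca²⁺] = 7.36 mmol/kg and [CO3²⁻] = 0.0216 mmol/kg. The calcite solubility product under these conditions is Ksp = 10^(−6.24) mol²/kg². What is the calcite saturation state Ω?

Ksp = 10^(−6.24) = 5.754×10^-7
Ω = [Ca²⁺][CO3²⁻]/Ksp = (7.36×10^-3)(0.0216×10^-3) / 5.754×10^-7 = 0.276

Ω = 0.276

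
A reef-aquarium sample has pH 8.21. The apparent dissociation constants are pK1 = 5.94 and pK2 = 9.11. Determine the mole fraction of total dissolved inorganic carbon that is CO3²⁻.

α₂ = 1 / (1 + [H⁺]/K2 + [H⁺]²/(K1K2)) = 1 / (1 + 10^+0.90 + 10^-1.37)
   = 1 / (1 + 7.9433 + 0.042658) = 1/8.9859 = 0.1113

α₂ = 0.111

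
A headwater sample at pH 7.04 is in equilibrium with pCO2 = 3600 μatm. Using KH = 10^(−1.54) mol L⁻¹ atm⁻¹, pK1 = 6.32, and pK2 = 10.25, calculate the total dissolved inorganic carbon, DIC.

[CO2*] = KH · pCO2 = 10^(−1.54) × 3600×10^-6 = 1.038×10^-4 mol/L
α₀ = 1/(1 + K1/[H⁺] + K1K2/[H⁺]²) = 1/(1 + 10^+0.72 + 10^-2.49) = 0.1600
DIC = [CO2*]/α₀ = 1.038×10^-4 / 0.1600 = 0.649 mmol/L

DIC = 0.649 mmol/L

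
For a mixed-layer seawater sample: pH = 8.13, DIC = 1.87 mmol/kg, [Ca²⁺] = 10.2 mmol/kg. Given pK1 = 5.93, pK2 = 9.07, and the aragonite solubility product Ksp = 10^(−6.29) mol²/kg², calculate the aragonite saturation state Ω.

Ω = 3.81

α₂ = 1 / (1 + [H⁺]/K2 + [H⁺]²/(K1K2)) = 1 / (1 + 10^+0.94 + 10^-1.26)
   = 1 / (1 + 8.7096 + 0.054954) = 1/9.7646 = 0.1024
[CO3²⁻] = α₂ × DIC = 0.1024 × 1.87 = 0.1915 mmol/kg
Ksp = 10^(−6.29) = 5.129×10^-7
Ω = [Ca²⁺][CO3²⁻]/Ksp = (10.2×10^-3)(1.915×10^-4) / 5.129×10^-7 = 3.81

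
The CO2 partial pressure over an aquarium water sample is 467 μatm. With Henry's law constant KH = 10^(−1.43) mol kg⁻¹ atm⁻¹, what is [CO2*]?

KH = 10^(−1.43) = 3.715×10^-2 mol kg⁻¹ atm⁻¹
[CO2*] = KH · pCO2 = 3.715×10^-2 × 467×10^-6 atm = 1.74×10^-5 mol/kg

[CO2*] = 17.4 μmol/kg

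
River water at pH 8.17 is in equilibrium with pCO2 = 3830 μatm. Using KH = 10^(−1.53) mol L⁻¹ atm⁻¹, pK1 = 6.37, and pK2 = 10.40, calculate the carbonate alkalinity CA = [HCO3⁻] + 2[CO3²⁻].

CA = 7.22 mmol/L

[CO2*] = KH · pCO2 = 10^(−1.53) × 3830×10^-6 = 1.130×10^-4 mol/L
α₀ = 1/(1 + K1/[H⁺] + K1K2/[H⁺]²) = 1/(1 + 10^+1.80 + 10^-0.43) = 0.01551
DIC = [CO2*]/α₀ = 1.130×10^-4 / 0.01551 = 7.287 mmol/L
CA = (α₁ + 2α₂)·DIC = (0.9787 + 2×0.005763) × 7.287 = 7.22 mmol/L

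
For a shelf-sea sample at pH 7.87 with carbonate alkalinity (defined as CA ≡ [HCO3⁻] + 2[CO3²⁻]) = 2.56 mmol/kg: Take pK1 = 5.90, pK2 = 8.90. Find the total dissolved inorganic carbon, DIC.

DIC = 2.38 mmol/kg

CA = [HCO3⁻] + 2[CO3²⁻] = (α₁ + 2α₂)·DIC
At pH 7.87: [H⁺]/K1 = 10^-1.97 = 0.010715, K2/[H⁺] = 10^-1.03 = 0.093325
α₁ = 1/(1 + 0.010715 + 0.093325) = 1/1.1040 = 0.9058; α₂ = α₁·K2/[H⁺] = 0.08453
α₁ + 2α₂ = 1.0748
DIC = CA / (α₁ + 2α₂) = 2.56 / 1.0748 = 2.38 mmol/kg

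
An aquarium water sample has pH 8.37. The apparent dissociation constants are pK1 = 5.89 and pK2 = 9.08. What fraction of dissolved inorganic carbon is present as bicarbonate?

α₁ = 1 / (1 + [H⁺]/K1 + K2/[H⁺]) = 1 / (1 + 10^-2.48 + 10^-0.71)
   = 1 / (1 + 0.0033113 + 0.19498) = 1/1.1983 = 0.8345

α₁ = 0.835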